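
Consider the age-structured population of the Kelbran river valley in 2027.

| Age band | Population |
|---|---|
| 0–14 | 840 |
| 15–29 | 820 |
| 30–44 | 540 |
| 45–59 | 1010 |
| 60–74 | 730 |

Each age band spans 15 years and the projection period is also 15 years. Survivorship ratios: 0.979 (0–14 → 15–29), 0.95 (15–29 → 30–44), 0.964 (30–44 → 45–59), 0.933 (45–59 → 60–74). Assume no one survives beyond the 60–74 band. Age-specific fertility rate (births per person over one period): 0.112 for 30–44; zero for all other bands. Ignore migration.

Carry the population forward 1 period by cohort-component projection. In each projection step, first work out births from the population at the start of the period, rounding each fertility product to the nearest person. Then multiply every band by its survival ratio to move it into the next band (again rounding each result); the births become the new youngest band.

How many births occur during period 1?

Numbering the groups 1..5 from youngest to oldest:
Period 1.
Births: 540 * 0.112 = 60
Group 2: 840 * 0.979 = 822
Group 3: 820 * 0.95 = 779
Group 4: 540 * 0.964 = 521
Group 5: 1010 * 0.933 = 942
Giving 60 / 822 / 779 / 521 / 942.

60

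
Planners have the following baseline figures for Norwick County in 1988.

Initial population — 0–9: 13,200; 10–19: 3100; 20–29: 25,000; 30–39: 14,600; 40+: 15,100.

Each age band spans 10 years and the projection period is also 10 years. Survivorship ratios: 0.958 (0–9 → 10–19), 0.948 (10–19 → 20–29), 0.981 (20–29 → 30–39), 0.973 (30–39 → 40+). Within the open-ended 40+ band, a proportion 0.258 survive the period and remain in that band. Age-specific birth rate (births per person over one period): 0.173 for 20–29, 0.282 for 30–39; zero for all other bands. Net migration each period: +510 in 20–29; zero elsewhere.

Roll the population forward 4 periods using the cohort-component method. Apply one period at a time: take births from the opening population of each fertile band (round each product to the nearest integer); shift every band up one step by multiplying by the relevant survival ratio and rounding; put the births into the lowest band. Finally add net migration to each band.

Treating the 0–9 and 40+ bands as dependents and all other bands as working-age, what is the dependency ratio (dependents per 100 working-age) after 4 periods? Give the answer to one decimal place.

106.6

After projecting period 1:
Births: 25000 * 0.173 = 4325 ; 14600 * 0.282 = 4117 ⇒ total 8442
10–19: 13200 * 0.958 = 12646
20–29: 3100 * 0.948 = 2939
30–39: 25000 * 0.981 = 24525
40+: 14600 * 0.973 + 15100 * 0.258 = 14206 + 3896 = 18102
Net migration: 20–29 + 510 → 3449
→ [8442, 12646, 3449, 24525, 18102]
After projecting period 2:
Births: 3449 * 0.173 = 597 ; 24525 * 0.282 = 6916 ⇒ total 7513
10–19: 8442 * 0.958 = 8087
20–29: 12646 * 0.948 = 11988
30–39: 3449 * 0.981 = 3383
40+: 24525 * 0.973 + 18102 * 0.258 = 23863 + 4670 = 28533
Net migration: 20–29 + 510 → 12498
→ [7513, 8087, 12498, 3383, 28533]
After projecting period 3:
Births: 12498 * 0.173 = 2162 ; 3383 * 0.282 = 954 ⇒ total 3116
10–19: 7513 * 0.958 = 7197
20–29: 8087 * 0.948 = 7666
30–39: 12498 * 0.981 = 12261
40+: 3383 * 0.973 + 28533 * 0.258 = 3292 + 7362 = 10654
Net migration: 20–29 + 510 → 8176
→ [3116, 7197, 8176, 12261, 10654]
After projecting period 4:
Births: 8176 * 0.173 = 1414 ; 12261 * 0.282 = 3458 ⇒ total 4872
10–19: 3116 * 0.958 = 2985
20–29: 7197 * 0.948 = 6823
30–39: 8176 * 0.981 = 8021
40+: 12261 * 0.973 + 10654 * 0.258 = 11930 + 2749 = 14679
Net migration: 20–29 + 510 → 7333
→ [4872, 2985, 7333, 8021, 14679]
Dependents (band 0–9 + band 40+) = 4872 + 14679 = 19551; working-age = 18339; ratio = 19551/18339 × 100 = 106.6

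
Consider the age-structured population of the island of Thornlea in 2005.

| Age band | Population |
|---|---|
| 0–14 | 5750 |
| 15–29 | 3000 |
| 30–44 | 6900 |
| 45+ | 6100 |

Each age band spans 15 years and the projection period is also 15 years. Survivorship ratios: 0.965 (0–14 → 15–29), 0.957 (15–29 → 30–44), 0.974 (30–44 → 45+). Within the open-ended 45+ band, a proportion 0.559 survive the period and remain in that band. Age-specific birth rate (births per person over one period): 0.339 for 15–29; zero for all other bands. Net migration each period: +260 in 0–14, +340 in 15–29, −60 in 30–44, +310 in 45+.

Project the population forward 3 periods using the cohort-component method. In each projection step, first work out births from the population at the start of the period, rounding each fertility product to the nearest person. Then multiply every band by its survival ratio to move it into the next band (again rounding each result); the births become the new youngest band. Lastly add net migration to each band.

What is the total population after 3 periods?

15462

— Period 1 —
Births: 3000 × 0.339 = 1017
15–29: 5750 × 0.965 = 5549
30–44: 3000 × 0.957 = 2871
45+: 6900 × 0.974 + 6100 × 0.559 = 6721 + 3410 = 10131
Net migration: 0–14 + 260 → 1277; 15–29 + 340 → 5889; 30–44 − 60 → 2811; 45+ + 310 → 10441
→ [1277, 5889, 2811, 10441]
— Period 2 —
Births: 5889 × 0.339 = 1996
15–29: 1277 × 0.965 = 1232
30–44: 5889 × 0.957 = 5636
45+: 2811 × 0.974 + 10441 × 0.559 = 2738 + 5837 = 8575
Net migration: 0–14 + 260 → 2256; 15–29 + 340 → 1572; 30–44 − 60 → 5576; 45+ + 310 → 8885
→ [2256, 1572, 5576, 8885]
— Period 3 —
Births: 1572 × 0.339 = 533
15–29: 2256 × 0.965 = 2177
30–44: 1572 × 0.957 = 1504
45+: 5576 × 0.974 + 8885 × 0.559 = 5431 + 4967 = 10398
Net migration: 0–14 + 260 → 793; 15–29 + 340 → 2517; 30–44 − 60 → 1444; 45+ + 310 → 10708
→ [793, 2517, 1444, 10708]
Total after period 3: 793 + 2517 + 1444 + 10708 = 15462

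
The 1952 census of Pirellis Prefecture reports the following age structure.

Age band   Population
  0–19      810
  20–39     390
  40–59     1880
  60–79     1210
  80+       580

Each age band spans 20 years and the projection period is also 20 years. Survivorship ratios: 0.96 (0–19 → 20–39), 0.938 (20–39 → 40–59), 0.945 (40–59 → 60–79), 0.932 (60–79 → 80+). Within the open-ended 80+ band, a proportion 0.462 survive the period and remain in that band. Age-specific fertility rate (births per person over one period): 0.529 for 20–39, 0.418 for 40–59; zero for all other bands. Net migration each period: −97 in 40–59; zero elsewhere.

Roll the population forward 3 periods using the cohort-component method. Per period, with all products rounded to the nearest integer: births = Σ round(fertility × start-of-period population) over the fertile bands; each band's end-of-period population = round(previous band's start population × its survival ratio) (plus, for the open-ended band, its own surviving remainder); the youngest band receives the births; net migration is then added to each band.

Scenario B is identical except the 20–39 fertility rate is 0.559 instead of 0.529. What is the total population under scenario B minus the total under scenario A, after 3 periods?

68

Let group 1 be 0–19 through group 5 = 80+.
[period 1]
Births: 390 * 0.529 = 206  |  1880 * 0.418 = 786 → 992
Group 2: 810 * 0.96 = 778
Group 3: 390 * 0.938 = 366
Group 4: 1880 * 0.945 = 1777
Group 5: 1210 * 0.932 + 580 * 0.462 = 1128 + 268 = 1396
Net migration: Group 3 − 97 → 269
Population now: 0–19=992, 20–39=778, 40–59=269, 60–79=1777, 80+=1396
[period 2]
Births: 778 * 0.529 = 412  |  269 * 0.418 = 112 → 524
Group 2: 992 * 0.96 = 952
Group 3: 778 * 0.938 = 730
Group 4: 269 * 0.945 = 254
Group 5: 1777 * 0.932 + 1396 * 0.462 = 1656 + 645 = 2301
Net migration: Group 3 − 97 → 633
Population now: 0–19=524, 20–39=952, 40–59=633, 60–79=254, 80+=2301
[period 3]
Births: 952 * 0.529 = 504  |  633 * 0.418 = 265 → 769
Group 2: 524 * 0.96 = 503
Group 3: 952 * 0.938 = 893
Group 4: 633 * 0.945 = 598
Group 5: 254 * 0.932 + 2301 * 0.462 = 237 + 1063 = 1300
Net migration: Group 3 − 97 → 796
Population now: 0–19=769, 20–39=503, 40–59=796, 60–79=598, 80+=1300
Scenario A total after 3 periods: 3966
Scenario B projection —
[period 1]
Births: 390 * 0.559 = 218  |  1880 * 0.418 = 786 → 1004
Group 2: 810 * 0.96 = 778
Group 3: 390 * 0.938 = 366
Group 4: 1880 * 0.945 = 1777
Group 5: 1210 * 0.932 + 580 * 0.462 = 1128 + 268 = 1396
Net migration: Group 3 − 97 → 269
Population now: 0–19=1004, 20–39=778, 40–59=269, 60–79=1777, 80+=1396
[period 2]
Births: 778 * 0.559 = 435  |  269 * 0.418 = 112 → 547
Group 2: 1004 * 0.96 = 964
Group 3: 778 * 0.938 = 730
Group 4: 269 * 0.945 = 254
Group 5: 1777 * 0.932 + 1396 * 0.462 = 1656 + 645 = 2301
Net migration: Group 3 − 97 → 633
Population now: 0–19=547, 20–39=964, 40–59=633, 60–79=254, 80+=2301
[period 3]
Births: 964 * 0.559 = 539  |  633 * 0.418 = 265 → 804
Group 2: 547 * 0.96 = 525
Group 3: 964 * 0.938 = 904
Group 4: 633 * 0.945 = 598
Group 5: 254 * 0.932 + 2301 * 0.462 = 237 + 1063 = 1300
Net migration: Group 3 − 97 → 807
Population now: 0–19=804, 20–39=525, 40–59=807, 60–79=598, 80+=1300
Scenario B total after 3 periods: 4034
Difference B − A = 4034 − 3966 = 68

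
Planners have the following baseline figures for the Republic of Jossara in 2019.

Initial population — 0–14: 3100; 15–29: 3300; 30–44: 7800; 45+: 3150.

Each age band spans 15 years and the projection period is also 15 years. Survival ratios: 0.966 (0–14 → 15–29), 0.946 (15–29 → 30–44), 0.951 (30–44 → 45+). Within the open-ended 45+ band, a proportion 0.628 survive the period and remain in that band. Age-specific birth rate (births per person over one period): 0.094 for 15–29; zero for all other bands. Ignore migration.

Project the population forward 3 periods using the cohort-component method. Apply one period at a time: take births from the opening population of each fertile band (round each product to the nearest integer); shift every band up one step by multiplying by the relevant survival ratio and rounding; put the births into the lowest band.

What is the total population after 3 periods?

(Bands numbered youngest = 1 to oldest = 4.)
Period 1.
Births: 3300 × 0.094 = 310
Band 2: 3100 × 0.966 = 2995
Band 3: 3300 × 0.946 = 3122
Band 4: 7800 × 0.951 + 3150 × 0.628 = 7418 + 1978 = 9396
Giving 310 / 2995 / 3122 / 9396.
Period 2.
Births: 2995 × 0.094 = 282
Band 2: 310 × 0.966 = 299
Band 3: 2995 × 0.946 = 2833
Band 4: 3122 × 0.951 + 9396 × 0.628 = 2969 + 5901 = 8870
Giving 282 / 299 / 2833 / 8870.
Period 3.
Births: 299 × 0.094 = 28
Band 2: 282 × 0.966 = 272
Band 3: 299 × 0.946 = 283
Band 4: 2833 × 0.951 + 8870 × 0.628 = 2694 + 5570 = 8264
Giving 28 / 272 / 283 / 8264.
Total after period 3: 28 + 272 + 283 + 8264 = 8847

8847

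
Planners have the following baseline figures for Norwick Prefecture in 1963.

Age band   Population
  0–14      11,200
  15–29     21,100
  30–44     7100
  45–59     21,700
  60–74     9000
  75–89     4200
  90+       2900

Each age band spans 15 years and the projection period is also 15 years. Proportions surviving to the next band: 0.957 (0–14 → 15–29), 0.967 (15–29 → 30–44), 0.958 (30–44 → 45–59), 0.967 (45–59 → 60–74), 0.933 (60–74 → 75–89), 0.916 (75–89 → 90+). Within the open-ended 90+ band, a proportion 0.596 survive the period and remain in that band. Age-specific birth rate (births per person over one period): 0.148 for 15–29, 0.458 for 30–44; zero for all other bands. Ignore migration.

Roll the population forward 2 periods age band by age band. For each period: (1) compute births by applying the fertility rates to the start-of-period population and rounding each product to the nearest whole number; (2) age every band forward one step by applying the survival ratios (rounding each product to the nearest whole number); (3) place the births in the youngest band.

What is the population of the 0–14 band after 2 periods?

10931

Period 1.
Births: 21100 × 0.148 = 3123, 7100 × 0.458 = 3252 → total 6375
15–29: 11200 × 0.957 = 10718
30–44: 21100 × 0.967 = 20404
45–59: 7100 × 0.958 = 6802
60–74: 21700 × 0.967 = 20984
75–89: 9000 × 0.933 = 8397
90+: 4200 × 0.916 + 2900 × 0.596 = 3847 + 1728 = 5575
→ [6375, 10718, 20404, 6802, 20984, 8397, 5575]
Period 2.
Births: 10718 × 0.148 = 1586, 20404 × 0.458 = 9345 → total 10931
15–29: 6375 × 0.957 = 6101
30–44: 10718 × 0.967 = 10364
45–59: 20404 × 0.958 = 19547
60–74: 6802 × 0.967 = 6578
75–89: 20984 × 0.933 = 19578
90+: 8397 × 0.916 + 5575 × 0.596 = 7692 + 3323 = 11015
→ [10931, 6101, 10364, 19547, 6578, 19578, 11015]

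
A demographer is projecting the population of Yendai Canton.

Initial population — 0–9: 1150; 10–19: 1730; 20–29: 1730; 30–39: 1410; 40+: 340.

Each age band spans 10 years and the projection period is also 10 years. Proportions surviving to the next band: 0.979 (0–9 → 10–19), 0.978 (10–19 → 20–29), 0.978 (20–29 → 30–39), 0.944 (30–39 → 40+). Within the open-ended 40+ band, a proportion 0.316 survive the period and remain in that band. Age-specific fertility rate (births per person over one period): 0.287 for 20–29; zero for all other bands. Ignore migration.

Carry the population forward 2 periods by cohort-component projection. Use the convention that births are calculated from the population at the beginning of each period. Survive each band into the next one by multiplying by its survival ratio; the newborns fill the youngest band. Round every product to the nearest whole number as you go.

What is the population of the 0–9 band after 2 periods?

486

— Period 1 —
Births: 1730 * 0.287 = 497
10–19: 1150 * 0.979 = 1126
20–29: 1730 * 0.978 = 1692
30–39: 1730 * 0.978 = 1692
40+: 1410 * 0.944 + 340 * 0.316 = 1331 + 107 = 1438
Population now: 0–9=497, 10–19=1126, 20–29=1692, 30–39=1692, 40+=1438
— Period 2 —
Births: 1692 * 0.287 = 486
10–19: 497 * 0.979 = 487
20–29: 1126 * 0.978 = 1101
30–39: 1692 * 0.978 = 1655
40+: 1692 * 0.944 + 1438 * 0.316 = 1597 + 454 = 2051
Population now: 0–9=486, 10–19=487, 20–29=1101, 30–39=1655, 40+=2051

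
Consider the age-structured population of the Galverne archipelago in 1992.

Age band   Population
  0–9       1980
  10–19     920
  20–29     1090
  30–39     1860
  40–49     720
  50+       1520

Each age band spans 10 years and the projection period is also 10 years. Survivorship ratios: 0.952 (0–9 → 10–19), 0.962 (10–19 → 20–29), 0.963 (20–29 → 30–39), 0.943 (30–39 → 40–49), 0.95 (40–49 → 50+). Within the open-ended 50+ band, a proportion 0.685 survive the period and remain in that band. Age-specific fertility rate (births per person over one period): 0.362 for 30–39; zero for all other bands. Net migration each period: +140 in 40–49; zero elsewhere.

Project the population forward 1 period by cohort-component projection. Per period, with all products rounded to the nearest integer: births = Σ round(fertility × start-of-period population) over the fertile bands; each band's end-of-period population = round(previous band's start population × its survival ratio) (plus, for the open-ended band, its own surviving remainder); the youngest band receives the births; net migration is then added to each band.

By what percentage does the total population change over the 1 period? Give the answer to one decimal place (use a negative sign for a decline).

0.3

Period 1:
Births: 1860 × 0.362 = 673
10–19: 1980 × 0.952 = 1885
20–29: 920 × 0.962 = 885
30–39: 1090 × 0.963 = 1050
40–49: 1860 × 0.943 = 1754
50+: 720 × 0.95 + 1520 × 0.685 = 684 + 1041 = 1725
Net migration: 40–49 + 140 → 1894
→ [673, 1885, 885, 1050, 1894, 1725]
Total: 8090 → 8112; change = 22; percentage change = 0.3%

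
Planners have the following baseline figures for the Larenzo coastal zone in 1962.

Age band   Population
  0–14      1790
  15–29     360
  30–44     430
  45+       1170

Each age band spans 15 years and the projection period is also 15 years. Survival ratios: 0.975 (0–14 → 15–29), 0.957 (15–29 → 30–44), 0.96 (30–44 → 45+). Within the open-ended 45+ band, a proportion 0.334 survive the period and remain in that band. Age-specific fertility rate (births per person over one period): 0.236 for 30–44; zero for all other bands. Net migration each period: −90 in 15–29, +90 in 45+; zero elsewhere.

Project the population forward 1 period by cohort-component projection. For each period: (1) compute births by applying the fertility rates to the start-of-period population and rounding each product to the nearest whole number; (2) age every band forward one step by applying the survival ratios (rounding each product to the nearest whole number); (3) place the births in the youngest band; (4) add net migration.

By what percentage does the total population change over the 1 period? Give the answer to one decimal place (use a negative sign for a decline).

Period 1.
Births: 430 * 0.236 = 101
15–29: 1790 * 0.975 = 1745
30–44: 360 * 0.957 = 345
45+: 430 * 0.96 + 1170 * 0.334 = 413 + 391 = 804
Net migration: 15–29 − 90 → 1655; 45+ + 90 → 894
Giving 101 / 1655 / 345 / 894.
Total: 3750 → 2995; change = -755; percentage change = -20.1%

-20.1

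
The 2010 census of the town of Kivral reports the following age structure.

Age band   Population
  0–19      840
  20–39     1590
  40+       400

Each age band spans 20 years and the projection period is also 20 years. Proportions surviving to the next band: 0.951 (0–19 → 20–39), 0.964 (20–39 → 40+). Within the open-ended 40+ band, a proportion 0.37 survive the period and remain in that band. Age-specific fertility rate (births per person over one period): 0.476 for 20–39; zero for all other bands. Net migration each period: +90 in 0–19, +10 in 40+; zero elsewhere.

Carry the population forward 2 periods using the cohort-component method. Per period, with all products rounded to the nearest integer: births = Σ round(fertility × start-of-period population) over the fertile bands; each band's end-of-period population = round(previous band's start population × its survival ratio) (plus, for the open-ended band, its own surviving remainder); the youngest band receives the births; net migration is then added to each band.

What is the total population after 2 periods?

(Bands numbered youngest = 1 to oldest = 3.)
Period 1.
Births: 1590 × 0.476 = 757
Band 2: 840 × 0.951 = 799
Band 3: 1590 × 0.964 + 400 × 0.37 = 1533 + 148 = 1681
Net migration: Band 1 + 90 → 847; Band 3 + 10 → 1691
→ [847, 799, 1691]
Period 2.
Births: 799 × 0.476 = 380
Band 2: 847 × 0.951 = 805
Band 3: 799 × 0.964 + 1691 × 0.37 = 770 + 626 = 1396
Net migration: Band 1 + 90 → 470; Band 3 + 10 → 1406
→ [470, 805, 1406]
Total after period 2: 470 + 805 + 1406 = 2681

2681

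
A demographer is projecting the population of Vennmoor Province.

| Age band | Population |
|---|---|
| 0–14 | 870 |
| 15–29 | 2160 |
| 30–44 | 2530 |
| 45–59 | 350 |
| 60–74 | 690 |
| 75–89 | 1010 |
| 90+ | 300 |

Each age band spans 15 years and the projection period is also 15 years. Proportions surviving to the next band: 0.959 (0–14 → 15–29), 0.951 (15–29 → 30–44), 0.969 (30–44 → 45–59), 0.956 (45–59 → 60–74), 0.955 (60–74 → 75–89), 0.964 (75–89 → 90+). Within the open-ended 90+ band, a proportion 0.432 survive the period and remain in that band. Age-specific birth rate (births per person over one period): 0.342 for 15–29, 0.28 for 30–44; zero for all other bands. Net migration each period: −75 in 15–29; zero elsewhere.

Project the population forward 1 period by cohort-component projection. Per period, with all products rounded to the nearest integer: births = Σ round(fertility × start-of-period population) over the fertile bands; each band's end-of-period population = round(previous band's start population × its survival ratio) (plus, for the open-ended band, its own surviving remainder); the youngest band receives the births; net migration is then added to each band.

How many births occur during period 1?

Let band 1 be 0–14 through band 7 = 90+.
Period 1:
Births: 2160 × 0.342 = 739, 2530 × 0.28 = 708 — total 1447
Band 2: 870 × 0.959 = 834
Band 3: 2160 × 0.951 = 2054
Band 4: 2530 × 0.969 = 2452
Band 5: 350 × 0.956 = 335
Band 6: 690 × 0.955 = 659
Band 7: 1010 × 0.964 + 300 × 0.432 = 974 + 130 = 1104
Net migration: Band 2 − 75 → 759
Population now: 0–14=1447, 15–29=759, 30–44=2054, 45–59=2452, 60–74=335, 75–89=659, 90+=1104

1447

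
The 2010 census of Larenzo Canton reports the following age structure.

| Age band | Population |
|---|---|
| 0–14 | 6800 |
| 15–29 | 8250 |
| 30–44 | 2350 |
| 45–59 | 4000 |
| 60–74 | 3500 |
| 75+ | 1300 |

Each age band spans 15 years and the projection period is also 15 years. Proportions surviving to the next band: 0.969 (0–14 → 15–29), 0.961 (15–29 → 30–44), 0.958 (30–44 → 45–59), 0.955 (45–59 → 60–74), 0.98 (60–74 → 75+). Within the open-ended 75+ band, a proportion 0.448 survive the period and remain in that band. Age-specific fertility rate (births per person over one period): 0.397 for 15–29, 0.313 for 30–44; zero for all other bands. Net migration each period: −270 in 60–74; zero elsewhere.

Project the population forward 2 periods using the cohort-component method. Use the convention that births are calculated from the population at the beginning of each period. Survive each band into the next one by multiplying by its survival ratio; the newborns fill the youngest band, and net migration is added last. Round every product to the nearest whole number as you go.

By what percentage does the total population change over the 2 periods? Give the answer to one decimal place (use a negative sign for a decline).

14.8

Period 1.
Births: 8250 × 0.397 = 3275 ; 2350 × 0.313 = 736 → total 4011
15–29: 6800 × 0.969 = 6589
30–44: 8250 × 0.961 = 7928
45–59: 2350 × 0.958 = 2251
60–74: 4000 × 0.955 = 3820
75+: 3500 × 0.98 + 1300 × 0.448 = 3430 + 582 = 4012
Net migration: 60–74 − 270 → 3550
Population now: 0–14=4011, 15–29=6589, 30–44=7928, 45–59=2251, 60–74=3550, 75+=4012
Period 2.
Births: 6589 × 0.397 = 2616 ; 7928 × 0.313 = 2481 → total 5097
15–29: 4011 × 0.969 = 3887
30–44: 6589 × 0.961 = 6332
45–59: 7928 × 0.958 = 7595
60–74: 2251 × 0.955 = 2150
75+: 3550 × 0.98 + 4012 × 0.448 = 3479 + 1797 = 5276
Net migration: 60–74 − 270 → 1880
Population now: 0–14=5097, 15–29=3887, 30–44=6332, 45–59=7595, 60–74=1880, 75+=5276
Total: 26200 → 30067; change = 3867; percentage change = 14.8%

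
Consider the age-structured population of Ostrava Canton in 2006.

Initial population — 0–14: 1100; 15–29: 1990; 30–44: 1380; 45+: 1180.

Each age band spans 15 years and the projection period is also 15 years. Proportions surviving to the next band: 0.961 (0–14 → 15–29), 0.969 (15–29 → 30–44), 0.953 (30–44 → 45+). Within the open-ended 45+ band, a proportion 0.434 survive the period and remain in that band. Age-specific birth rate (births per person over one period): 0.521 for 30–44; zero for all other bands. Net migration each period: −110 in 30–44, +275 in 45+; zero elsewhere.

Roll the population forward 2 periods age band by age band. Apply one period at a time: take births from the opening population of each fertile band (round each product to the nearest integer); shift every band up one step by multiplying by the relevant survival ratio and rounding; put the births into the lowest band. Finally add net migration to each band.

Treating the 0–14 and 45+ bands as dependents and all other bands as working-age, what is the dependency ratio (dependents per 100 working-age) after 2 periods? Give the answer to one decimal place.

240.9

Let group 1 be 0–14 through group 4 = 45+.
— Period 1 —
Births: 1380 × 0.521 = 719
Group 2: 1100 × 0.961 = 1057
Group 3: 1990 × 0.969 = 1928
Group 4: 1380 × 0.953 + 1180 × 0.434 = 1315 + 512 = 1827
Net migration: Group 3 − 110 → 1818; Group 4 + 275 → 2102
Giving 719 / 1057 / 1818 / 2102.
— Period 2 —
Births: 1818 × 0.521 = 947
Group 2: 719 × 0.961 = 691
Group 3: 1057 × 0.969 = 1024
Group 4: 1818 × 0.953 + 2102 × 0.434 = 1733 + 912 = 2645
Net migration: Group 3 − 110 → 914; Group 4 + 275 → 2920
Giving 947 / 691 / 914 / 2920.
Dependents (band 0–14 + band 45+) = 947 + 2920 = 3867; working-age = 1605; ratio = 3867/1605 × 100 = 240.9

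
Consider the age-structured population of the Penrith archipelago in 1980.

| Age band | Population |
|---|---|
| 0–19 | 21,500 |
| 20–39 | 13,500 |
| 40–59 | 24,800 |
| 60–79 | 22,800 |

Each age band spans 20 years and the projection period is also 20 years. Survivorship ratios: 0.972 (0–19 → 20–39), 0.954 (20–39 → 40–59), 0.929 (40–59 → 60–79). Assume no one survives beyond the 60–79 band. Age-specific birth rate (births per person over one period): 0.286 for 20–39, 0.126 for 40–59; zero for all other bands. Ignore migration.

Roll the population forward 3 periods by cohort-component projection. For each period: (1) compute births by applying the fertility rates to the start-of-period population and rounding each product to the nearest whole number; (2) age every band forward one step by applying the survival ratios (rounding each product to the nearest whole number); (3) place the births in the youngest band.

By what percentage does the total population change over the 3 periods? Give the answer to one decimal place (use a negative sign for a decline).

-55.4

(Bands numbered youngest = 1 to oldest = 4.)
Period 1.
Births: 13500 × 0.286 = 3861  |  24800 × 0.126 = 3125 — total 6986
Band 2: 21500 × 0.972 = 20898
Band 3: 13500 × 0.954 = 12879
Band 4: 24800 × 0.929 = 23039
Giving 6986 / 20898 / 12879 / 23039.
Period 2.
Births: 20898 × 0.286 = 5977  |  12879 × 0.126 = 1623 — total 7600
Band 2: 6986 × 0.972 = 6790
Band 3: 20898 × 0.954 = 19937
Band 4: 12879 × 0.929 = 11965
Giving 7600 / 6790 / 19937 / 11965.
Period 3.
Births: 6790 × 0.286 = 1942  |  19937 × 0.126 = 2512 — total 4454
Band 2: 7600 × 0.972 = 7387
Band 3: 6790 × 0.954 = 6478
Band 4: 19937 × 0.929 = 18521
Giving 4454 / 7387 / 6478 / 18521.
Total: 82600 → 36840; change = -45760; percentage change = -55.4%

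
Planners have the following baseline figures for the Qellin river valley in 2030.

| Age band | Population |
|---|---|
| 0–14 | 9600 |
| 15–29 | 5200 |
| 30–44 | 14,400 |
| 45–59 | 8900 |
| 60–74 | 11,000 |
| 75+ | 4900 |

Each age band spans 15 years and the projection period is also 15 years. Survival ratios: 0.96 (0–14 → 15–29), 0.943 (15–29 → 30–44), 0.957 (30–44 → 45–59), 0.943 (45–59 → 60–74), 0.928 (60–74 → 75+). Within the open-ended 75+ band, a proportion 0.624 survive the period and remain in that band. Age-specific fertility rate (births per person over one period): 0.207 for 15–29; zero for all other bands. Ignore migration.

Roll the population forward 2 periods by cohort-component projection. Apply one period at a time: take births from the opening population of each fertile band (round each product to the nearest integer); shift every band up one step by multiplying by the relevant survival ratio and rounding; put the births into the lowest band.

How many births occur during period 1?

— Period 1 —
Births: 5200 × 0.207 = 1076
15–29: 9600 × 0.96 = 9216
30–44: 5200 × 0.943 = 4904
45–59: 14400 × 0.957 = 13781
60–74: 8900 × 0.943 = 8393
75+: 11000 × 0.928 + 4900 × 0.624 = 10208 + 3058 = 13266
Population now: 0–14=1076, 15–29=9216, 30–44=4904, 45–59=13781, 60–74=8393, 75+=13266

1076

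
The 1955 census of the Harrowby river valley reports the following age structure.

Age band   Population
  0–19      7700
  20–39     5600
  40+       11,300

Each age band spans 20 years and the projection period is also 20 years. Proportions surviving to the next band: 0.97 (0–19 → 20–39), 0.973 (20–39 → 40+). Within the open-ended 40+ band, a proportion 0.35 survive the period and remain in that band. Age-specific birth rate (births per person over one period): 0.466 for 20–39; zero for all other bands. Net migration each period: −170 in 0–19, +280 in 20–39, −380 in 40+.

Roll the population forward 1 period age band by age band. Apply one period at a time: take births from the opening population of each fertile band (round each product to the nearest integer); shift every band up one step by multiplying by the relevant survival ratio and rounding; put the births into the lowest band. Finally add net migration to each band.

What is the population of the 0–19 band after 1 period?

Period 1:
Births: 5600 × 0.466 = 2610
20–39: 7700 × 0.97 = 7469
40+: 5600 × 0.973 + 11300 × 0.35 = 5449 + 3955 = 9404
Net migration: 0–19 − 170 → 2440; 20–39 + 280 → 7749; 40+ − 380 → 9024
End of period: [2440, 7749, 9024]

2440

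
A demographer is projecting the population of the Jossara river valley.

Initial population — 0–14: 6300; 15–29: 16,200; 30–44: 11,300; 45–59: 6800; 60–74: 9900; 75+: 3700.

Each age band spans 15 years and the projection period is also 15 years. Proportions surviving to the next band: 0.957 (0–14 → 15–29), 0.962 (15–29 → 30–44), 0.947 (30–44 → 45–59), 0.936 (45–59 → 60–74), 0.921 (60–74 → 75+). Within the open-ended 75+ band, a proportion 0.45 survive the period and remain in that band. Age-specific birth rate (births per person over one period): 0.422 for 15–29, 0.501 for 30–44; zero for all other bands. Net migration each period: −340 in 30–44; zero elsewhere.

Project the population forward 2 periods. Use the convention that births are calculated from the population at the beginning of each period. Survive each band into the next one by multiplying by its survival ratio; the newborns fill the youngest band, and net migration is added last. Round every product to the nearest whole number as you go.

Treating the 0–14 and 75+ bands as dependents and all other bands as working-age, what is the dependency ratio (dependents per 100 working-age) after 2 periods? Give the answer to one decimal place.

49.9

Period 1:
Births: 16200 × 0.422 = 6836  |  11300 × 0.501 = 5661 ⇒ total 12497
15–29: 6300 × 0.957 = 6029
30–44: 16200 × 0.962 = 15584
45–59: 11300 × 0.947 = 10701
60–74: 6800 × 0.936 = 6365
75+: 9900 × 0.921 + 3700 × 0.45 = 9118 + 1665 = 10783
Net migration: 30–44 − 340 → 15244
Giving 12497 / 6029 / 15244 / 10701 / 6365 / 10783.
Period 2:
Births: 6029 × 0.422 = 2544  |  15244 × 0.501 = 7637 ⇒ total 10181
15–29: 12497 × 0.957 = 11960
30–44: 6029 × 0.962 = 5800
45–59: 15244 × 0.947 = 14436
60–74: 10701 × 0.936 = 10016
75+: 6365 × 0.921 + 10783 × 0.45 = 5862 + 4852 = 10714
Net migration: 30–44 − 340 → 5460
Giving 10181 / 11960 / 5460 / 14436 / 10016 / 10714.
Dependents (band 0–14 + band 75+) = 10181 + 10714 = 20895; working-age = 41872; ratio = 20895/41872 × 100 = 49.9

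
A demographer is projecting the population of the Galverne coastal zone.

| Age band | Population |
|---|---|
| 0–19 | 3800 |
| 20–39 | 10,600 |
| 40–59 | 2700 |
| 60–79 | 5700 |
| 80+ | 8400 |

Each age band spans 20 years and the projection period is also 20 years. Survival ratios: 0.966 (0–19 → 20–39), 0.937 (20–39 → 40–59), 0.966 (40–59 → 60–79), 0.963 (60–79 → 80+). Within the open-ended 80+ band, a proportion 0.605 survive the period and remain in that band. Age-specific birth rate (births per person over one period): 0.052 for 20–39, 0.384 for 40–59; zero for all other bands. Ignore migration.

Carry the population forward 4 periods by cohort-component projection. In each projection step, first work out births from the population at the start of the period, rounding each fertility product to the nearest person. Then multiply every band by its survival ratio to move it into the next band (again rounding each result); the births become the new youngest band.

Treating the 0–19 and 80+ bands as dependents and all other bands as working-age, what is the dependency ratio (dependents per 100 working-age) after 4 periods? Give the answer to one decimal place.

201.1

Numbering the bands 1..5 from youngest to oldest:
After projecting period 1:
Births: 10600 × 0.052 = 551, 2700 × 0.384 = 1037 → 1588
Band 2: 3800 × 0.966 = 3671
Band 3: 10600 × 0.937 = 9932
Band 4: 2700 × 0.966 = 2608
Band 5: 5700 × 0.963 + 8400 × 0.605 = 5489 + 5082 = 10571
→ [1588, 3671, 9932, 2608, 10571]
After projecting period 2:
Births: 3671 × 0.052 = 191, 9932 × 0.384 = 3814 → 4005
Band 2: 1588 × 0.966 = 1534
Band 3: 3671 × 0.937 = 3440
Band 4: 9932 × 0.966 = 9594
Band 5: 2608 × 0.963 + 10571 × 0.605 = 2512 + 6395 = 8907
→ [4005, 1534, 3440, 9594, 8907]
After projecting period 3:
Births: 1534 × 0.052 = 80, 3440 × 0.384 = 1321 → 1401
Band 2: 4005 × 0.966 = 3869
Band 3: 1534 × 0.937 = 1437
Band 4: 3440 × 0.966 = 3323
Band 5: 9594 × 0.963 + 8907 × 0.605 = 9239 + 5389 = 14628
→ [1401, 3869, 1437, 3323, 14628]
After projecting period 4:
Births: 3869 × 0.052 = 201, 1437 × 0.384 = 552 → 753
Band 2: 1401 × 0.966 = 1353
Band 3: 3869 × 0.937 = 3625
Band 4: 1437 × 0.966 = 1388
Band 5: 3323 × 0.963 + 14628 × 0.605 = 3200 + 8850 = 12050
→ [753, 1353, 3625, 1388, 12050]
Dependents (band 0–19 + band 80+) = 753 + 12050 = 12803; working-age = 6366; ratio = 12803/6366 × 100 = 201.1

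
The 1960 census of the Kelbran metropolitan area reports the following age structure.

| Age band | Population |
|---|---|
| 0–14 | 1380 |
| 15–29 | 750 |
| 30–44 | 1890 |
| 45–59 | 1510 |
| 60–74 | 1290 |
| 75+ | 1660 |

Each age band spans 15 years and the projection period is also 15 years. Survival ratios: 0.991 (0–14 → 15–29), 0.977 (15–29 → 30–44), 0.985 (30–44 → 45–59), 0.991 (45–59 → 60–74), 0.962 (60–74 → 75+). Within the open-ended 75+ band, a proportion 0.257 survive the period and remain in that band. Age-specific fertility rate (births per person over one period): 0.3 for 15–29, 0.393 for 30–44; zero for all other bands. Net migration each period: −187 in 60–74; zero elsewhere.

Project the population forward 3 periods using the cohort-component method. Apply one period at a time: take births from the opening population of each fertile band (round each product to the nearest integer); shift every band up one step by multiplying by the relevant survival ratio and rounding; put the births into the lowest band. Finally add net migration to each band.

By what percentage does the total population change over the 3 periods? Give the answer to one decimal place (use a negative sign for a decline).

-25.5

[period 1]
Births: 750 × 0.3 = 225  |  1890 × 0.393 = 743 ⇒ total 968
15–29: 1380 × 0.991 = 1368
30–44: 750 × 0.977 = 733
45–59: 1890 × 0.985 = 1862
60–74: 1510 × 0.991 = 1496
75+: 1290 × 0.962 + 1660 × 0.257 = 1241 + 427 = 1668
Net migration: 60–74 − 187 → 1309
Population now: 0–14=968, 15–29=1368, 30–44=733, 45–59=1862, 60–74=1309, 75+=1668
[period 2]
Births: 1368 × 0.3 = 410  |  733 × 0.393 = 288 ⇒ total 698
15–29: 968 × 0.991 = 959
30–44: 1368 × 0.977 = 1337
45–59: 733 × 0.985 = 722
60–74: 1862 × 0.991 = 1845
75+: 1309 × 0.962 + 1668 × 0.257 = 1259 + 429 = 1688
Net migration: 60–74 − 187 → 1658
Population now: 0–14=698, 15–29=959, 30–44=1337, 45–59=722, 60–74=1658, 75+=1688
[period 3]
Births: 959 × 0.3 = 288  |  1337 × 0.393 = 525 ⇒ total 813
15–29: 698 × 0.991 = 692
30–44: 959 × 0.977 = 937
45–59: 1337 × 0.985 = 1317
60–74: 722 × 0.991 = 716
75+: 1658 × 0.962 + 1688 × 0.257 = 1595 + 434 = 2029
Net migration: 60–74 − 187 → 529
Population now: 0–14=813, 15–29=692, 30–44=937, 45–59=1317, 60–74=529, 75+=2029
Total: 8480 → 6317; change = -2163; percentage change = -25.5%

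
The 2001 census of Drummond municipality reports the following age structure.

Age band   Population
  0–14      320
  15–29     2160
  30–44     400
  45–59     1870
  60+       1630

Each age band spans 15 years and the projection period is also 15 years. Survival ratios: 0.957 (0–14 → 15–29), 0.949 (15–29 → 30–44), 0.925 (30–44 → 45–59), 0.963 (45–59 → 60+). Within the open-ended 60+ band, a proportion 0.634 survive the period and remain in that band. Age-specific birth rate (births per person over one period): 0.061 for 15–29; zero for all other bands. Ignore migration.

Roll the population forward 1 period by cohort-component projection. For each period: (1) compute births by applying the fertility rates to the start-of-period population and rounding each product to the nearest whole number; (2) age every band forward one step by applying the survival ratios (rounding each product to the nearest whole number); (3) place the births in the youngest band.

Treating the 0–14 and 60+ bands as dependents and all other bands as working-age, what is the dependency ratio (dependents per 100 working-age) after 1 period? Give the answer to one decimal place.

(Groups numbered youngest = 1 to oldest = 5.)
Period 1.
Births: 2160 * 0.061 = 132
Group 2: 320 * 0.957 = 306
Group 3: 2160 * 0.949 = 2050
Group 4: 400 * 0.925 = 370
Group 5: 1870 * 0.963 + 1630 * 0.634 = 1801 + 1033 = 2834
End of period: [132, 306, 2050, 370, 2834]
Dependents (band 0–14 + band 60+) = 132 + 2834 = 2966; working-age = 2726; ratio = 2966/2726 × 100 = 108.8

108.8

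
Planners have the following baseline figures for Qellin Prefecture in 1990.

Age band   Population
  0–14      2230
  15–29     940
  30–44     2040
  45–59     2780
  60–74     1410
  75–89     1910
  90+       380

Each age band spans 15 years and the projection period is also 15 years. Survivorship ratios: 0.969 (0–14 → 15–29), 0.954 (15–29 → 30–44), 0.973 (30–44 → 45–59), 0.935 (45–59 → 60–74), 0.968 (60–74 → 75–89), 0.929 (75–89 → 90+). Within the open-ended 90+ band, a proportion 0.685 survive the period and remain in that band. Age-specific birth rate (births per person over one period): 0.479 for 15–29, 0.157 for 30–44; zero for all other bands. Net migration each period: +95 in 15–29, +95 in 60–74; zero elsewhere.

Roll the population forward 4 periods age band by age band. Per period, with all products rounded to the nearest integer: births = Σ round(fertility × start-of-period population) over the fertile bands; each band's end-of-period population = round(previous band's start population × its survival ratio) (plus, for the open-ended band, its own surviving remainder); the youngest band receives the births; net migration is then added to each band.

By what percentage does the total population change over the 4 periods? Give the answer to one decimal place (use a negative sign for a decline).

-4.6

Numbering the bands 1..7 from youngest to oldest:
Period 1.
Births: 940 × 0.479 = 450, 2040 × 0.157 = 320 ⇒ total 770
Band 2: 2230 × 0.969 = 2161
Band 3: 940 × 0.954 = 897
Band 4: 2040 × 0.973 = 1985
Band 5: 2780 × 0.935 = 2599
Band 6: 1410 × 0.968 = 1365
Band 7: 1910 × 0.929 + 380 × 0.685 = 1774 + 260 = 2034
Net migration: Band 2 + 95 → 2256; Band 5 + 95 → 2694
Giving 770 / 2256 / 897 / 1985 / 2694 / 1365 / 2034.
Period 2.
Births: 2256 × 0.479 = 1081, 897 × 0.157 = 141 ⇒ total 1222
Band 2: 770 × 0.969 = 746
Band 3: 2256 × 0.954 = 2152
Band 4: 897 × 0.973 = 873
Band 5: 1985 × 0.935 = 1856
Band 6: 2694 × 0.968 = 2608
Band 7: 1365 × 0.929 + 2034 × 0.685 = 1268 + 1393 = 2661
Net migration: Band 2 + 95 → 841; Band 5 + 95 → 1951
Giving 1222 / 841 / 2152 / 873 / 1951 / 2608 / 2661.
Period 3.
Births: 841 × 0.479 = 403, 2152 × 0.157 = 338 ⇒ total 741
Band 2: 1222 × 0.969 = 1184
Band 3: 841 × 0.954 = 802
Band 4: 2152 × 0.973 = 2094
Band 5: 873 × 0.935 = 816
Band 6: 1951 × 0.968 = 1889
Band 7: 2608 × 0.929 + 2661 × 0.685 = 2423 + 1823 = 4246
Net migration: Band 2 + 95 → 1279; Band 5 + 95 → 911
Giving 741 / 1279 / 802 / 2094 / 911 / 1889 / 4246.
Period 4.
Births: 1279 × 0.479 = 613, 802 × 0.157 = 126 ⇒ total 739
Band 2: 741 × 0.969 = 718
Band 3: 1279 × 0.954 = 1220
Band 4: 802 × 0.973 = 780
Band 5: 2094 × 0.935 = 1958
Band 6: 911 × 0.968 = 882
Band 7: 1889 × 0.929 + 4246 × 0.685 = 1755 + 2909 = 4664
Net migration: Band 2 + 95 → 813; Band 5 + 95 → 2053
Giving 739 / 813 / 1220 / 780 / 2053 / 882 / 4664.
Total: 11690 → 11151; change = -539; percentage change = -4.6%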